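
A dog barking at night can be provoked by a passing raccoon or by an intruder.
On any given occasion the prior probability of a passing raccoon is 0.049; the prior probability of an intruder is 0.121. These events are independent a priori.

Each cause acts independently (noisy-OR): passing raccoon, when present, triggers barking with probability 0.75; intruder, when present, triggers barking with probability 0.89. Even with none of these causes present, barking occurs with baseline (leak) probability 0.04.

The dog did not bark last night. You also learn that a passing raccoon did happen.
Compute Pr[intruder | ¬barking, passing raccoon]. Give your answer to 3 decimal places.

Pr[intruder | ¬barking, passing raccoon] ≈ 0.015

Under noisy-OR, P(barking | causes) = 1 − (1−0.04)·∏(1−qᵢ) over the active causes.
By total probability over both values of intruder:
  P(¬barking | passing raccoon) = 0.24·0.879 + 0.0264·0.121
        = 0.210960 + 0.003194 = 0.214154
The terms with intruder present sum to 0.003194, so
  P(intruder | ¬barking, passing raccoon) = 0.003194 / 0.214154 ≈ 0.015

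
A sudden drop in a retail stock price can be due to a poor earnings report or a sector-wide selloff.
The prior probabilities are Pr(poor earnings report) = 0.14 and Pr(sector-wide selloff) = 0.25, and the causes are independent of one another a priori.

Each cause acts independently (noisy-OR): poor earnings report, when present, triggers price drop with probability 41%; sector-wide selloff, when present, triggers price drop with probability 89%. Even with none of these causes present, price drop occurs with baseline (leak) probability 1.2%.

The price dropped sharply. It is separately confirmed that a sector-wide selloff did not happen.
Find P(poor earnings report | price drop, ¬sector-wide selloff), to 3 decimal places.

P(poor earnings report | price drop, ¬sector-wide selloff) ≈ 0.850

Under noisy-OR, P(price drop | causes) = 1 − (1−0.012)·∏(1−qᵢ) over the active causes.
For the numerator, keep only poor earnings report=true terms: 0.41708×0.14 = 0.058391
Denominator P(price drop | ¬sector-wide selloff): 0.012×0.86 + 0.41708×0.14 = 0.068711
Posterior = 0.058391 / 0.068711 ≈ 0.850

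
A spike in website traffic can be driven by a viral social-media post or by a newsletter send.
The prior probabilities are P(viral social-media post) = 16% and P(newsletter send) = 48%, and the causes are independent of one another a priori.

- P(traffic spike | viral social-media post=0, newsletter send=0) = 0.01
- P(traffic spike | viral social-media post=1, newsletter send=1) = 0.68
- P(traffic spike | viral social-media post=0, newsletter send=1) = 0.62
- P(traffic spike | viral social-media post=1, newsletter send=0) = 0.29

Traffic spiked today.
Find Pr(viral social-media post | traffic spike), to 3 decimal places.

P(traffic spike) = 0.01×0.84×0.52 + 0.62×0.84×0.48 + 0.29×0.16×0.52 + 0.68×0.16×0.48 = 0.004368 + 0.249984 + 0.024128 + 0.052224 = 0.330704
Restricting to configurations with viral social-media post present: 0.024128 + 0.052224 = 0.076352.
Hence the posterior is 0.076352/0.330704 ≈ 0.231.

Pr(viral social-media post | traffic spike) ≈ 0.231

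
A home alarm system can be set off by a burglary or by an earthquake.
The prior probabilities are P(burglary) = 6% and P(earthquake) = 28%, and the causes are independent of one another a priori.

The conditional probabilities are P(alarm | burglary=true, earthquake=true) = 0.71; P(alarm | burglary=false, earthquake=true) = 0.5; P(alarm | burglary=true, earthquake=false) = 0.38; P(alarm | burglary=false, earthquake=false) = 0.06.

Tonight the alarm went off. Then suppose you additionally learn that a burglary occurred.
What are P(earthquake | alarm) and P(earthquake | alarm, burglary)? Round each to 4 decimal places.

Enumerate the 4 (burglary, earthquake) configurations and weight by the priors:
  P(alarm) = 0.06×0.94×0.72 + 0.5×0.94×0.28 + 0.38×0.06×0.72 + 0.71×0.06×0.28
        = 0.040608 + 0.131600 + 0.016416 + 0.011928 = 0.200552
Keeping only the earthquake-present terms gives 0.143528, so
  P(earthquake | alarm) = 0.143528 / 0.200552 ≈ 0.7157

With the extra evidence:
P(alarm | burglary) = 0.38*0.72 + 0.71*0.28 = 0.273600 + 0.198800 = 0.472400
The earthquake-present share is 0.71*0.28 = 0.198800.
P(earthquake | alarm, burglary) = 0.198800 / 0.472400 ≈ 0.4208

P(earthquake | alarm) ≈ 0.7157; P(earthquake | alarm, burglary) ≈ 0.4208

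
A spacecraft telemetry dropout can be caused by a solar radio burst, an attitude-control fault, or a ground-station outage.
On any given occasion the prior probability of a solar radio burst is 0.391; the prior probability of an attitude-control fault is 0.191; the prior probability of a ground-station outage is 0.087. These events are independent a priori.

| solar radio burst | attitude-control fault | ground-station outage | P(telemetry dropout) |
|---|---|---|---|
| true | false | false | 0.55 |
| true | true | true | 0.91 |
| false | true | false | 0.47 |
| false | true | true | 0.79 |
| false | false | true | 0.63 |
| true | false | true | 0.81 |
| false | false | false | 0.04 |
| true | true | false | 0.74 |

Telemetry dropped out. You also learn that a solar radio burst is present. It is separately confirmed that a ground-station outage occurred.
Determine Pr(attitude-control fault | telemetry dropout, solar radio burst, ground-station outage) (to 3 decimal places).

Pr(attitude-control fault | telemetry dropout, solar radio burst, ground-station outage) ≈ 0.210

P(telemetry dropout | solar radio burst, ground-station outage) = 0.81*0.809 + 0.91*0.191 = 0.655290 + 0.173810 = 0.829100
Restricting to configurations with attitude-control fault present: 0.91*0.191 = 0.173810.
So P(attitude-control fault | telemetry dropout, solar radio burst, ground-station outage) = 0.173810/0.829100 ≈ 0.210.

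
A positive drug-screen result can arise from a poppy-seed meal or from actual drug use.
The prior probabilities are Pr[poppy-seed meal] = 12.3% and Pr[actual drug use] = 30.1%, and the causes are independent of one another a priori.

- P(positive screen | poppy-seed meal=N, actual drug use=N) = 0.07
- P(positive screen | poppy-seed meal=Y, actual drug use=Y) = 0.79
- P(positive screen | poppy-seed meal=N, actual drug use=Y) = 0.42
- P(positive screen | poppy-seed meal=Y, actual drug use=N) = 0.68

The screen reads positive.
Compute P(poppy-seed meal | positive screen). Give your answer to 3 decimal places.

P(poppy-seed meal | positive screen) ≈ 0.363

P(positive screen) = 0.07*0.877*0.699 + 0.42*0.877*0.301 + 0.68*0.123*0.699 + 0.79*0.123*0.301 = 0.042912 + 0.110870 + 0.058464 + 0.029248 = 0.241494
Of this, 0.087712 comes from 0.058464 + 0.029248 (the poppy-seed meal=true cases).
P(poppy-seed meal | positive screen) = 0.087712 / 0.241494 ≈ 0.363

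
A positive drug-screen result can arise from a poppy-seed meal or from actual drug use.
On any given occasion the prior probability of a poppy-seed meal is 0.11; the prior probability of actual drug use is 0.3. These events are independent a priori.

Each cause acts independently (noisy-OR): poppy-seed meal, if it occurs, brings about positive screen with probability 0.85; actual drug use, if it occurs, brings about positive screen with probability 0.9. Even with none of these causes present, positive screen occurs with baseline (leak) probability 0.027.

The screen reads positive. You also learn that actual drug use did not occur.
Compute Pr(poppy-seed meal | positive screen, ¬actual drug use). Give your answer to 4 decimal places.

Pr(poppy-seed meal | positive screen, ¬actual drug use) ≈ 0.7963

Under noisy-OR, P(positive screen | causes) = 1 − (1−0.027)·∏(1−qᵢ) over the active causes.
Numerator (weight on configurations with poppy-seed meal): 0.85405*0.11 = 0.093946
Denominator P(positive screen | ¬actual drug use): 0.027*0.89 + 0.85405*0.11 = 0.117976
Posterior = 0.093946 / 0.117976 ≈ 0.7963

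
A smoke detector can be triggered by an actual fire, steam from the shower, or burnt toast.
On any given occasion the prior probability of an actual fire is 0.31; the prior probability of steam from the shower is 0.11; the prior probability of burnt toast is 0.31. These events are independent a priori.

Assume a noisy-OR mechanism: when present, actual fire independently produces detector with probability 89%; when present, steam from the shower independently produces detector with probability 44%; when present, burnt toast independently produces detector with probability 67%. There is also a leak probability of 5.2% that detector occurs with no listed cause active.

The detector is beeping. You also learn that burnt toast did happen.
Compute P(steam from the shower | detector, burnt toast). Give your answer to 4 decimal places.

P(steam from the shower | detector, burnt toast) ≈ 0.1224

Under noisy-OR, P(detector | causes) = 1 − (1−0.052)·∏(1−qᵢ) over the active causes.
P(detector | burnt toast) = 0.68716×0.69×0.89 + 0.82481×0.69×0.11 + 0.965588×0.31×0.89 + 0.980729×0.31×0.11 = 0.421985 + 0.062603 + 0.266406 + 0.033443 = 0.784437
Restricting to configurations with steam from the shower present: 0.062603 + 0.033443 = 0.096046.
P(steam from the shower | detector, burnt toast) = 0.096046 / 0.784437 ≈ 0.1224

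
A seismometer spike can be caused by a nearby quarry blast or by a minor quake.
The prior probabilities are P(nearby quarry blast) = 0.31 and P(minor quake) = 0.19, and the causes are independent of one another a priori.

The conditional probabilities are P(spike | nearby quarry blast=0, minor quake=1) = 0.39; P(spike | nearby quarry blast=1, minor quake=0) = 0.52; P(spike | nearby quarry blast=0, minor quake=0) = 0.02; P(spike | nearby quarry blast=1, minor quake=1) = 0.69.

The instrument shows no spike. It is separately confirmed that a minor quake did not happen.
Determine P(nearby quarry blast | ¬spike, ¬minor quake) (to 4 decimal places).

P(¬spike | ¬minor quake) = 0.98*0.69 + 0.48*0.31 = 0.676200 + 0.148800 = 0.825000
Of this, 0.148800 comes from 0.48*0.31 (the nearby quarry blast=true cases).
Hence the posterior is 0.148800/0.825000 ≈ 0.1804.

P(nearby quarry blast | ¬spike, ¬minor quake) ≈ 0.1804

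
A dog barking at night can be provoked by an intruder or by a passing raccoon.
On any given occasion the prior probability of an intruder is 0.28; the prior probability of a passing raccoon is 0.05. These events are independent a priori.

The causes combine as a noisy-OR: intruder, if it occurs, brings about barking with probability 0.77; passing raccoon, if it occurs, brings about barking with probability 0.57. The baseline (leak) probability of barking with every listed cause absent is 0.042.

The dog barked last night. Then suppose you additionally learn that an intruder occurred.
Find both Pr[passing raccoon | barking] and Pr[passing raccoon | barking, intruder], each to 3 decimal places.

Under noisy-OR, P(barking | causes) = 1 − (1−0.042)·∏(1−qᵢ) over the active causes.
P(barking) = 0.042*0.72*0.95 + 0.58806*0.72*0.05 + 0.77966*0.28*0.95 + 0.905254*0.28*0.05 = 0.028728 + 0.021170 + 0.207390 + 0.012674 = 0.269962
Restricting to configurations with passing raccoon present: 0.021170 + 0.012674 = 0.033844.
So P(passing raccoon | barking) = 0.033844/0.269962 ≈ 0.125.

Now also conditioning on intruder=true:
Enumerate both values of passing raccoon and weight by the priors:
  P(barking | intruder) = 0.77966*0.95 + 0.905254*0.05
        = 0.740677 + 0.045263 = 0.785940
The terms with passing raccoon present sum to 0.045263, so
  P(passing raccoon | barking, intruder) = 0.045263 / 0.785940 ≈ 0.058

Pr[passing raccoon | barking] ≈ 0.125; Pr[passing raccoon | barking, intruder] ≈ 0.058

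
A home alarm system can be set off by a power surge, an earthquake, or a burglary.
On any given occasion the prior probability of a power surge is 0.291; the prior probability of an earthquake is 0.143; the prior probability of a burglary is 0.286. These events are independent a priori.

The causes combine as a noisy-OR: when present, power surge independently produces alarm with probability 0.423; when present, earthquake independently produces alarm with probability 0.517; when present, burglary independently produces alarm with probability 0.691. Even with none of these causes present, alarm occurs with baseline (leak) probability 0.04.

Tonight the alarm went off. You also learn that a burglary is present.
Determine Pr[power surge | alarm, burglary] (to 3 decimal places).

Under noisy-OR, P(alarm | causes) = 1 − (1−0.04)·∏(1−qᵢ) over the active causes.
Enumerate the 4 (power surge, earthquake) configurations and weight by the priors:
  P(alarm | burglary) = 0.70336*0.709*0.857 + 0.856723*0.709*0.143 + 0.828839*0.291*0.857 + 0.917329*0.291*0.143
        = 0.427371 + 0.086861 + 0.206702 + 0.038173 = 0.759107
The terms with power surge present sum to 0.244875, so
  P(power surge | alarm, burglary) = 0.244875 / 0.759107 ≈ 0.323

Pr[power surge | alarm, burglary] ≈ 0.323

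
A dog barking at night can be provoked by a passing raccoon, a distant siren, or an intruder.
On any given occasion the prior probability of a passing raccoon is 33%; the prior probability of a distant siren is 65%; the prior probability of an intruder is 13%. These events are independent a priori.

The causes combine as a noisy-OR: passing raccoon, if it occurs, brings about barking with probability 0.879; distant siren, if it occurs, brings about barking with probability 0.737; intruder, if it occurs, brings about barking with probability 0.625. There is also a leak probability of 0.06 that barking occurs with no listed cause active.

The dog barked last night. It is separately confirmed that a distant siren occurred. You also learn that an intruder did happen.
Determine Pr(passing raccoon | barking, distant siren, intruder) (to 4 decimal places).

Under noisy-OR, P(barking | causes) = 1 − (1−0.06)·∏(1−qᵢ) over the active causes.
P(barking | distant siren, intruder) = 0.907293·0.67 + 0.988782·0.33 = 0.607886 + 0.326298 = 0.934184
Of this, 0.326298 comes from 0.988782·0.33 (the passing raccoon=true cases).
Hence the posterior is 0.326298/0.934184 ≈ 0.3493.

Pr(passing raccoon | barking, distant siren, intruder) ≈ 0.3493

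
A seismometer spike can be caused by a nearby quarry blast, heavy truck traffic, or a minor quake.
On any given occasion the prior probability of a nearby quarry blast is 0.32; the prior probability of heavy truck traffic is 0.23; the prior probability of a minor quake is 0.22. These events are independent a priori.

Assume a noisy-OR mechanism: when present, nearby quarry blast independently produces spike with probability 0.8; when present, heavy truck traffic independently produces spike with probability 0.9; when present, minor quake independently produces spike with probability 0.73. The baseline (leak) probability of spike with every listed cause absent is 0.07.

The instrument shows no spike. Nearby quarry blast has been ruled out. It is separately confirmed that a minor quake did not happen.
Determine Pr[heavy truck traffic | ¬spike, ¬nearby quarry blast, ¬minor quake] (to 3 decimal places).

Under noisy-OR, P(spike | causes) = 1 − (1−0.07)·∏(1−qᵢ) over the active causes.
Numerator (weight on configurations with heavy truck traffic): 0.093×0.23 = 0.021390
Denominator P(¬spike | ¬nearby quarry blast, ¬minor quake): 0.93×0.77 + 0.093×0.23 = 0.737490
Posterior = 0.021390 / 0.737490 ≈ 0.029

Pr[heavy truck traffic | ¬spike, ¬nearby quarry blast, ¬minor quake] ≈ 0.029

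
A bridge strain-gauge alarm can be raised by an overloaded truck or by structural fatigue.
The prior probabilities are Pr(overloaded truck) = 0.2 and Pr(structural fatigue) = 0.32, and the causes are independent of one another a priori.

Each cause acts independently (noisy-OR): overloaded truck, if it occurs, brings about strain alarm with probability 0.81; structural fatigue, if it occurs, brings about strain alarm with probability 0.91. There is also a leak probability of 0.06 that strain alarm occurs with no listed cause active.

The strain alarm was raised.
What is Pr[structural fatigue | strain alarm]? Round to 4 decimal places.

Under noisy-OR, P(strain alarm | causes) = 1 − (1−0.06)·∏(1−qᵢ) over the active causes.
By total probability over the 4 (overloaded truck, structural fatigue) configurations:
  P(strain alarm) = 0.06×0.8×0.68 + 0.9154×0.8×0.32 + 0.8214×0.2×0.68 + 0.983926×0.2×0.32
        = 0.032640 + 0.234342 + 0.111710 + 0.062971 = 0.441663
The terms with structural fatigue present sum to 0.297313, so
  P(structural fatigue | strain alarm) = 0.297313 / 0.441663 ≈ 0.6732

Pr[structural fatigue | strain alarm] ≈ 0.6732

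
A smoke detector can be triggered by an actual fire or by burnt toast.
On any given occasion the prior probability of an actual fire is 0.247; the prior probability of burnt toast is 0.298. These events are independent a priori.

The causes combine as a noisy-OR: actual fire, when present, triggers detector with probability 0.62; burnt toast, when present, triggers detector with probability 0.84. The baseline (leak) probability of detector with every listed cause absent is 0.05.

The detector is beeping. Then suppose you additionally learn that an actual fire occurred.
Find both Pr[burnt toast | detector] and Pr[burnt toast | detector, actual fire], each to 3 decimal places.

Under noisy-OR, P(detector | causes) = 1 − (1−0.05)·∏(1−qᵢ) over the active causes.
Numerator (weight on configurations with burnt toast): 0.190286 + 0.069355 = 0.259641
Denominator P(detector): 0.05*0.753*0.702 + 0.848*0.753*0.298 + 0.639*0.247*0.702 + 0.94224*0.247*0.298 = 0.396870
P(burnt toast | detector) = 0.259641/0.396870 ≈ 0.654

Now also conditioning on actual fire=true:
For the numerator, keep only burnt toast=true terms: 0.94224*0.298 = 0.280788
Normalizer over all consistent configurations: 0.639*0.702 + 0.94224*0.298 = 0.729366
P(burnt toast | detector, actual fire) = 0.280788/0.729366 ≈ 0.385
The drop from 0.654 to 0.385 is the explaining-away (discounting) effect.

Pr[burnt toast | detector] ≈ 0.654; Pr[burnt toast | detector, actual fire] ≈ 0.385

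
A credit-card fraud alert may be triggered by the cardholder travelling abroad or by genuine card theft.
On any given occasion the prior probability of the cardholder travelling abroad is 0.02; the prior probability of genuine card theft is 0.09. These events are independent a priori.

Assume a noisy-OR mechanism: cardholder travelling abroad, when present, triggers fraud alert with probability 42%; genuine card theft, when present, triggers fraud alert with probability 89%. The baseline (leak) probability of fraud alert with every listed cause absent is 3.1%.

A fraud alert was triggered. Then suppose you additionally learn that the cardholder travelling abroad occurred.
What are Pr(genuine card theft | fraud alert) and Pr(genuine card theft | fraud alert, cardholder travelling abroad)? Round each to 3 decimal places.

Pr(genuine card theft | fraud alert) ≈ 0.693; Pr(genuine card theft | fraud alert, cardholder travelling abroad) ≈ 0.175

Under noisy-OR, P(fraud alert | causes) = 1 − (1−0.031)·∏(1−qᵢ) over the active causes.
For the numerator, keep only genuine card theft=true terms: 0.078799 + 0.001689 = 0.080488
Normalizer over all consistent configurations: 0.031·0.98·0.91 + 0.89341·0.98·0.09 + 0.43798·0.02·0.91 + 0.938178·0.02·0.09 = 0.116105
P(genuine card theft | fraud alert) = 0.080488/0.116105 ≈ 0.693

With the extra evidence:
For the numerator, keep only genuine card theft=true terms: 0.938178×0.09 = 0.084436
The normalizing constant is 0.43798×0.91 + 0.938178×0.09 = 0.482998
Posterior = 0.084436 / 0.482998 ≈ 0.175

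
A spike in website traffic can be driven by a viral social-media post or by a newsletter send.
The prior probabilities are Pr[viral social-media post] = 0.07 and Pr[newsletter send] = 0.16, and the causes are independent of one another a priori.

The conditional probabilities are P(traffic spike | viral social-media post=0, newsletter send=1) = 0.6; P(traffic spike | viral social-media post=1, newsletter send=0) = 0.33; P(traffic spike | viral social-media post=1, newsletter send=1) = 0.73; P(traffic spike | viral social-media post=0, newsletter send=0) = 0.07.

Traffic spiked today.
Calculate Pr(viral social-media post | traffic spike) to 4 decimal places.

Pr(viral social-media post | traffic spike) ≈ 0.1608

P(traffic spike) = 0.07*0.93*0.84 + 0.6*0.93*0.16 + 0.33*0.07*0.84 + 0.73*0.07*0.16 = 0.054684 + 0.089280 + 0.019404 + 0.008176 = 0.171544
The viral social-media post-present share is 0.019404 + 0.008176 = 0.027580.
So P(viral social-media post | traffic spike) = 0.027580/0.171544 ≈ 0.1608.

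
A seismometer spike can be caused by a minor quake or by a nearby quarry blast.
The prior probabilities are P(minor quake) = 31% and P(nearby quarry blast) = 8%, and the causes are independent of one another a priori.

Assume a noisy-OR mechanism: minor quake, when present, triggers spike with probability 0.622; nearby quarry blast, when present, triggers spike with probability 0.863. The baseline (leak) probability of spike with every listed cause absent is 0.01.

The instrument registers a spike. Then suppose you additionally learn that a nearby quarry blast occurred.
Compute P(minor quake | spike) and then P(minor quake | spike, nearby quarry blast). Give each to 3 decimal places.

P(minor quake | spike) ≈ 0.789; P(minor quake | spike, nearby quarry blast) ≈ 0.330

Under noisy-OR, P(spike | causes) = 1 − (1−0.01)·∏(1−qᵢ) over the active causes.
By total probability over the 4 (minor quake, nearby quarry blast) configurations:
  P(spike) = 0.01×0.69×0.92 + 0.86437×0.69×0.08 + 0.62578×0.31×0.92 + 0.948732×0.31×0.08
        = 0.006348 + 0.047713 + 0.178472 + 0.023529 = 0.256062
Configurations with minor quake contribute 0.202001, so
  P(minor quake | spike) = 0.202001 / 0.256062 ≈ 0.789

Now condition on the additional information:
By total probability over both values of minor quake:
  P(spike | nearby quarry blast) = 0.86437*0.69 + 0.948732*0.31
        = 0.596415 + 0.294107 = 0.890522
Keeping only the minor quake-present terms gives 0.294107, so
  P(minor quake | spike, nearby quarry blast) = 0.294107 / 0.890522 ≈ 0.330
The drop from 0.789 to 0.330 is the explaining-away (discounting) effect.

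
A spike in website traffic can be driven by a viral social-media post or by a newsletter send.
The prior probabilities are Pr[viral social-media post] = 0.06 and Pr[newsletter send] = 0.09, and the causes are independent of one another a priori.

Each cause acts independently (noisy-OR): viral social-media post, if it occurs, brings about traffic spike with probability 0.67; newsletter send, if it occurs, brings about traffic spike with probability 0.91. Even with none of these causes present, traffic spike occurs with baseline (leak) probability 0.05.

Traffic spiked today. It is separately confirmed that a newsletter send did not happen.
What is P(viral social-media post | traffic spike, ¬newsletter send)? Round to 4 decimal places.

P(viral social-media post | traffic spike, ¬newsletter send) ≈ 0.4671

Under noisy-OR, P(traffic spike | causes) = 1 − (1−0.05)·∏(1−qᵢ) over the active causes.
For the numerator, keep only viral social-media post=true terms: 0.6865·0.06 = 0.041190
Denominator P(traffic spike | ¬newsletter send): 0.05·0.94 + 0.6865·0.06 = 0.088190
Posterior = 0.041190 / 0.088190 ≈ 0.4671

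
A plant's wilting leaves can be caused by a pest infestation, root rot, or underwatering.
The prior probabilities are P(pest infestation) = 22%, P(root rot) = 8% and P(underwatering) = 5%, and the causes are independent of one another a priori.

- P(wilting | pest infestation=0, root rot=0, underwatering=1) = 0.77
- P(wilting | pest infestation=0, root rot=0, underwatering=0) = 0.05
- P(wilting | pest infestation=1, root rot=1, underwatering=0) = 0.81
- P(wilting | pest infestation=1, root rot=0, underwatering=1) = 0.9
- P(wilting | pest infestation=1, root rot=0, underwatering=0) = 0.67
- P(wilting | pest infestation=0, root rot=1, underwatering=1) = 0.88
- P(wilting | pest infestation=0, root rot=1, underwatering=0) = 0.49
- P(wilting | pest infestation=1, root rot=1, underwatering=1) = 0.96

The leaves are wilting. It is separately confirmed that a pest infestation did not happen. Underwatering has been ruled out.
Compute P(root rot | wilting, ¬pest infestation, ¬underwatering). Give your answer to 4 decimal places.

By total probability over both values of root rot:
  P(wilting | ¬pest infestation, ¬underwatering) = 0.05*0.92 + 0.49*0.08
        = 0.046000 + 0.039200 = 0.085200
Configurations with root rot contribute 0.039200, so
  P(root rot | wilting, ¬pest infestation, ¬underwatering) = 0.039200 / 0.085200 ≈ 0.4601

P(root rot | wilting, ¬pest infestation, ¬underwatering) ≈ 0.4601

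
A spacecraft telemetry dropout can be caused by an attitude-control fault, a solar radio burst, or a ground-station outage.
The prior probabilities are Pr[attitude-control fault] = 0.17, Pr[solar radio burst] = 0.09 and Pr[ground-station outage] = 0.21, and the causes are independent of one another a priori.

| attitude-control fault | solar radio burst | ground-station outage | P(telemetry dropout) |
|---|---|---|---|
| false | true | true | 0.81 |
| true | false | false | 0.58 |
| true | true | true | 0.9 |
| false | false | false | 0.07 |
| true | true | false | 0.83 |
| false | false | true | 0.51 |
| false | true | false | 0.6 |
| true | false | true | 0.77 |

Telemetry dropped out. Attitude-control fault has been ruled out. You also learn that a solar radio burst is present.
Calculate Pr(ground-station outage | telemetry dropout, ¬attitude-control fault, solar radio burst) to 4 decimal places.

Pr(ground-station outage | telemetry dropout, ¬attitude-control fault, solar radio burst) ≈ 0.2641

P(telemetry dropout | ¬attitude-control fault, solar radio burst) = 0.6×0.79 + 0.81×0.21 = 0.474000 + 0.170100 = 0.644100
The ground-station outage-present share is 0.81×0.21 = 0.170100.
Hence the posterior is 0.170100/0.644100 ≈ 0.2641.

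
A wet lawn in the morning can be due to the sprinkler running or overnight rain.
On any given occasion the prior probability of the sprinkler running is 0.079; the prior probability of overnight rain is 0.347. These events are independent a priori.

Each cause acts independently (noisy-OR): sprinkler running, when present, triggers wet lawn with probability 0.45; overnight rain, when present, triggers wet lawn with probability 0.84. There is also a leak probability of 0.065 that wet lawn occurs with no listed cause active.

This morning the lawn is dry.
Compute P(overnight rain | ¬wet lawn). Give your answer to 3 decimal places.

P(overnight rain | ¬wet lawn) ≈ 0.078

Under noisy-OR, P(wet lawn | causes) = 1 − (1−0.065)·∏(1−qᵢ) over the active causes.
P(¬wet lawn) = 0.935×0.921×0.653 + 0.1496×0.921×0.347 + 0.51425×0.079×0.653 + 0.08228×0.079×0.347 = 0.562321 + 0.047810 + 0.026529 + 0.002256 = 0.638916
Restricting to configurations with overnight rain present: 0.047810 + 0.002256 = 0.050066.
Hence the posterior is 0.050066/0.638916 ≈ 0.078.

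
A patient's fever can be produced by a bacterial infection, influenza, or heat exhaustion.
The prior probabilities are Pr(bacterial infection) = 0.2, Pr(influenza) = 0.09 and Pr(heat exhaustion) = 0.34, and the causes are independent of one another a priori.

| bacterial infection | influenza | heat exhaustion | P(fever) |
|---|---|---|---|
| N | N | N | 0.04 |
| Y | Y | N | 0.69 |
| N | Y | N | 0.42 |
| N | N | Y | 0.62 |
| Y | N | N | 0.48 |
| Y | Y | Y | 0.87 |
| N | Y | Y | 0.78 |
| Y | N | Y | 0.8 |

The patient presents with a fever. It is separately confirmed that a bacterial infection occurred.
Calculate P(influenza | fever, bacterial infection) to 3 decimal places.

P(influenza | fever, bacterial infection) ≈ 0.112

For the numerator, keep only influenza=true terms: 0.040986 + 0.026622 = 0.067608
The normalizing constant is 0.48·0.91·0.66 + 0.8·0.91·0.34 + 0.69·0.09·0.66 + 0.87·0.09·0.34 = 0.603416
Posterior = 0.067608 / 0.603416 ≈ 0.112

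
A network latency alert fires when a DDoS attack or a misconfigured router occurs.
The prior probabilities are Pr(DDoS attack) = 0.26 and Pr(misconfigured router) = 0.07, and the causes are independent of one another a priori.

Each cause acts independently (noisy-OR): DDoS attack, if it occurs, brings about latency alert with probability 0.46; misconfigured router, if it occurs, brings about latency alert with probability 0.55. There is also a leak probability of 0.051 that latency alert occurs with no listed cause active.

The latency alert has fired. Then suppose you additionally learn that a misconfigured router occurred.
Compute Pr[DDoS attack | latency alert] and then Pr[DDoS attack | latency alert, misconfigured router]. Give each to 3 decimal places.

Pr[DDoS attack | latency alert] ≈ 0.671; Pr[DDoS attack | latency alert, misconfigured router] ≈ 0.321

Under noisy-OR, P(latency alert | causes) = 1 − (1−0.051)·∏(1−qᵢ) over the active causes.
P(latency alert) = 0.051×0.74×0.93 + 0.57295×0.74×0.07 + 0.48754×0.26×0.93 + 0.769393×0.26×0.07 = 0.035098 + 0.029679 + 0.117887 + 0.014003 = 0.196667
The DDoS attack-present share is 0.117887 + 0.014003 = 0.131890.
So P(DDoS attack | latency alert) = 0.131890/0.196667 ≈ 0.671.

Now also conditioning on misconfigured router=true:
Enumerate both values of DDoS attack and weight by the priors:
  P(latency alert | misconfigured router) = 0.57295*0.74 + 0.769393*0.26
        = 0.423983 + 0.200042 = 0.624025
Configurations with DDoS attack contribute 0.200042, so
  P(DDoS attack | latency alert, misconfigured router) = 0.200042 / 0.624025 ≈ 0.321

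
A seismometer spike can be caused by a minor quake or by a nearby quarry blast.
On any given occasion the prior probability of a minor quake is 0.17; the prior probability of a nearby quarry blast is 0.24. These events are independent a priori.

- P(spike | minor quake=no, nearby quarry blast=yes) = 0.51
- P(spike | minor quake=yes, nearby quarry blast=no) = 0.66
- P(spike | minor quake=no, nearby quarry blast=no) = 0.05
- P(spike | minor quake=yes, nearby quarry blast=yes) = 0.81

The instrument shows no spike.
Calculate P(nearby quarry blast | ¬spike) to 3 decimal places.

P(nearby quarry blast | ¬spike) ≈ 0.141

Sum P(¬spike|·) weighted by the priors over the 4 (minor quake, nearby quarry blast) configurations:
  P(¬spike) = 0.95*0.83*0.76 + 0.49*0.83*0.24 + 0.34*0.17*0.76 + 0.19*0.17*0.24
        = 0.599260 + 0.097608 + 0.043928 + 0.007752 = 0.748548
Keeping only the nearby quarry blast-present terms gives 0.105360, so
  P(nearby quarry blast | ¬spike) = 0.105360 / 0.748548 ≈ 0.141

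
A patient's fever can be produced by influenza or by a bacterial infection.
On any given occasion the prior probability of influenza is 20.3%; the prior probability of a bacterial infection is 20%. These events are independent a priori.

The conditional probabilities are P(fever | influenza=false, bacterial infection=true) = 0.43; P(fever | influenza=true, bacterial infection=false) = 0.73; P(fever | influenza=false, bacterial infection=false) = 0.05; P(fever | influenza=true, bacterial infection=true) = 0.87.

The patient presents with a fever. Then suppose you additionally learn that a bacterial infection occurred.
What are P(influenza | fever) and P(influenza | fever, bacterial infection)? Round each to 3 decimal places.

P(fever) = 0.05*0.797*0.8 + 0.43*0.797*0.2 + 0.73*0.203*0.8 + 0.87*0.203*0.2 = 0.031880 + 0.068542 + 0.118552 + 0.035322 = 0.254296
Of this, 0.153874 comes from 0.118552 + 0.035322 (the influenza=true cases).
Hence the posterior is 0.153874/0.254296 ≈ 0.605.

With the extra evidence:
P(fever | bacterial infection) = 0.43×0.797 + 0.87×0.203 = 0.342710 + 0.176610 = 0.519320
Of this, 0.176610 comes from 0.87×0.203 (the influenza=true cases).
So P(influenza | fever, bacterial infection) = 0.176610/0.519320 ≈ 0.340.
The drop from 0.605 to 0.340 is the explaining-away (discounting) effect.

P(influenza | fever) ≈ 0.605; P(influenza | fever, bacterial infection) ≈ 0.340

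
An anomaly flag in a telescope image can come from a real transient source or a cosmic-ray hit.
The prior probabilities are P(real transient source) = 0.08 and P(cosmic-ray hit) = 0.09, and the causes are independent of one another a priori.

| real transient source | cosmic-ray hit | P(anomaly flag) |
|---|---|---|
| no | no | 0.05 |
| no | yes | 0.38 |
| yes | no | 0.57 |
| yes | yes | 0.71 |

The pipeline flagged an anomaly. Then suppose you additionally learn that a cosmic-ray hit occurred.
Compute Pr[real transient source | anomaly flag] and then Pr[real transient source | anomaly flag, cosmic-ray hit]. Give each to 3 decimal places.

P(anomaly flag) = 0.05·0.92·0.91 + 0.38·0.92·0.09 + 0.57·0.08·0.91 + 0.71·0.08·0.09 = 0.041860 + 0.031464 + 0.041496 + 0.005112 = 0.119932
Of this, 0.046608 comes from 0.041496 + 0.005112 (the real transient source=true cases).
So P(real transient source | anomaly flag) = 0.046608/0.119932 ≈ 0.389.

Now condition on the additional information:
Sum P(anomaly flag|·) weighted by the priors over both values of real transient source:
  P(anomaly flag | cosmic-ray hit) = 0.38*0.92 + 0.71*0.08
        = 0.349600 + 0.056800 = 0.406400
Keeping only the real transient source-present terms gives 0.056800, so
  P(real transient source | anomaly flag, cosmic-ray hit) = 0.056800 / 0.406400 ≈ 0.140
This is intercausal reasoning (explaining away): once cosmic-ray hit accounts for the anomaly flag, real transient source becomes less likely.

Pr[real transient source | anomaly flag] ≈ 0.389; Pr[real transient source | anomaly flag, cosmic-ray hit] ≈ 0.140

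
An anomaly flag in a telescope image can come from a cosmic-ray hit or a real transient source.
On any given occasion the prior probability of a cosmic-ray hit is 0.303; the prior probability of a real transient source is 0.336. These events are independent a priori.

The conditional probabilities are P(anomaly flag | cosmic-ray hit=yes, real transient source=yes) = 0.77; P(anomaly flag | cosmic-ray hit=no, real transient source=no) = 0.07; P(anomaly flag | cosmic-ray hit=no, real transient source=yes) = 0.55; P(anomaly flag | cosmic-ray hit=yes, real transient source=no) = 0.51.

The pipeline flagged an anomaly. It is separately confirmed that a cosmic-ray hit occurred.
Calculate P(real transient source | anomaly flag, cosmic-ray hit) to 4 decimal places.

P(real transient source | anomaly flag, cosmic-ray hit) ≈ 0.4331

By total probability over both values of real transient source:
  P(anomaly flag | cosmic-ray hit) = 0.51*0.664 + 0.77*0.336
        = 0.338640 + 0.258720 = 0.597360
Configurations with real transient source contribute 0.258720, so
  P(real transient source | anomaly flag, cosmic-ray hit) = 0.258720 / 0.597360 ≈ 0.4331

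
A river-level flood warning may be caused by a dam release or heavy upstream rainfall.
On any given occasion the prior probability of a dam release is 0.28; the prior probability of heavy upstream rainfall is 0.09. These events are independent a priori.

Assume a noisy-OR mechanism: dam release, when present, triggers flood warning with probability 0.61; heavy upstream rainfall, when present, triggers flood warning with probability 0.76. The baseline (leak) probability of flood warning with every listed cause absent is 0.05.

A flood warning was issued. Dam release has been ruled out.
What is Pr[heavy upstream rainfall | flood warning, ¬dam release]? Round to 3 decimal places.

Pr[heavy upstream rainfall | flood warning, ¬dam release] ≈ 0.604

Under noisy-OR, P(flood warning | causes) = 1 − (1−0.05)·∏(1−qᵢ) over the active causes.
P(flood warning | ¬dam release) = 0.05*0.91 + 0.772*0.09 = 0.045500 + 0.069480 = 0.114980
Restricting to configurations with heavy upstream rainfall present: 0.772*0.09 = 0.069480.
Hence the posterior is 0.069480/0.114980 ≈ 0.604.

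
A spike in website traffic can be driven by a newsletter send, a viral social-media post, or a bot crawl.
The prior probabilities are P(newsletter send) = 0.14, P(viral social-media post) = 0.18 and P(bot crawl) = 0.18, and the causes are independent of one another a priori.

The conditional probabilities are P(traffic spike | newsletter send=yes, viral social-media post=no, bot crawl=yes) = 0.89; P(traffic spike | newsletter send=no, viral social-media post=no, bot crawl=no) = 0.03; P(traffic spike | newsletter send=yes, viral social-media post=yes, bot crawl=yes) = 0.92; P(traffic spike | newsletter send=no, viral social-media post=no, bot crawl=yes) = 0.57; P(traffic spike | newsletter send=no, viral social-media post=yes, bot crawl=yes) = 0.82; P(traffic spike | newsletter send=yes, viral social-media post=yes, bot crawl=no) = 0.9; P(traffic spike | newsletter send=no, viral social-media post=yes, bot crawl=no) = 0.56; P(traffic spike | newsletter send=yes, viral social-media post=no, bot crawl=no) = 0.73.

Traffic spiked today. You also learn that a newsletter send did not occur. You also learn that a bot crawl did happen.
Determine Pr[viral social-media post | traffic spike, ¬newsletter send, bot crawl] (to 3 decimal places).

Weight on viral social-media post=true, given the evidence: 0.82·0.18 = 0.147600
Denominator P(traffic spike | ¬newsletter send, bot crawl): 0.57·0.82 + 0.82·0.18 = 0.615000
Posterior = 0.147600 / 0.615000 ≈ 0.240

Pr[viral social-media post | traffic spike, ¬newsletter send, bot crawl] ≈ 0.240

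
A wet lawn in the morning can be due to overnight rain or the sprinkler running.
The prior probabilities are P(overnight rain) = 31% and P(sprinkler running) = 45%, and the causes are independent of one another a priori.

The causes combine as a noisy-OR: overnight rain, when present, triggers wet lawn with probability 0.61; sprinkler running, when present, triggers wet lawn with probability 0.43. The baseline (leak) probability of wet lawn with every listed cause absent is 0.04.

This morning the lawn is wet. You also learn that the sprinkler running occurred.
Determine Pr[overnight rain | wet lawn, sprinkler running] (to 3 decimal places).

Under noisy-OR, P(wet lawn | causes) = 1 − (1−0.04)·∏(1−qᵢ) over the active causes.
Numerator (weight on configurations with overnight rain): 0.786592*0.31 = 0.243844
The normalizing constant is 0.4528*0.69 + 0.786592*0.31 = 0.556276
Posterior = 0.243844 / 0.556276 ≈ 0.438

Pr[overnight rain | wet lawn, sprinkler running] ≈ 0.438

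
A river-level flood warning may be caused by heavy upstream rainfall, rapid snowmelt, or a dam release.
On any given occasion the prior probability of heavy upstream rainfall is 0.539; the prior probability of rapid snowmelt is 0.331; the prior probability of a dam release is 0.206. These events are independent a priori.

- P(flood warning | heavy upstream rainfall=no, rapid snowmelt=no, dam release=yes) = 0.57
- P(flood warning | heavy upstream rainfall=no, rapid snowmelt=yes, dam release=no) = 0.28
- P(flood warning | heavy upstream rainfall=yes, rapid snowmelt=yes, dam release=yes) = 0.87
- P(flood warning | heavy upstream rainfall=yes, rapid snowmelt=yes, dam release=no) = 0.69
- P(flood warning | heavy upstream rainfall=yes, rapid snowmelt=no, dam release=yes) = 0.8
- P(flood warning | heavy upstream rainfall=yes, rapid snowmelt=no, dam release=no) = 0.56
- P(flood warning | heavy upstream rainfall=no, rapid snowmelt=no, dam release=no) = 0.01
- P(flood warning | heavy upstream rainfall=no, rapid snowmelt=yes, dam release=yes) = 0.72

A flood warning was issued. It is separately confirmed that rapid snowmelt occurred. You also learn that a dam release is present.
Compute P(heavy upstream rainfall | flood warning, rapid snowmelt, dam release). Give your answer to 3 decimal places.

P(heavy upstream rainfall | flood warning, rapid snowmelt, dam release) ≈ 0.586

By total probability over both values of heavy upstream rainfall:
  P(flood warning | rapid snowmelt, dam release) = 0.72×0.461 + 0.87×0.539
        = 0.331920 + 0.468930 = 0.800850
The terms with heavy upstream rainfall present sum to 0.468930, so
  P(heavy upstream rainfall | flood warning, rapid snowmelt, dam release) = 0.468930 / 0.800850 ≈ 0.586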